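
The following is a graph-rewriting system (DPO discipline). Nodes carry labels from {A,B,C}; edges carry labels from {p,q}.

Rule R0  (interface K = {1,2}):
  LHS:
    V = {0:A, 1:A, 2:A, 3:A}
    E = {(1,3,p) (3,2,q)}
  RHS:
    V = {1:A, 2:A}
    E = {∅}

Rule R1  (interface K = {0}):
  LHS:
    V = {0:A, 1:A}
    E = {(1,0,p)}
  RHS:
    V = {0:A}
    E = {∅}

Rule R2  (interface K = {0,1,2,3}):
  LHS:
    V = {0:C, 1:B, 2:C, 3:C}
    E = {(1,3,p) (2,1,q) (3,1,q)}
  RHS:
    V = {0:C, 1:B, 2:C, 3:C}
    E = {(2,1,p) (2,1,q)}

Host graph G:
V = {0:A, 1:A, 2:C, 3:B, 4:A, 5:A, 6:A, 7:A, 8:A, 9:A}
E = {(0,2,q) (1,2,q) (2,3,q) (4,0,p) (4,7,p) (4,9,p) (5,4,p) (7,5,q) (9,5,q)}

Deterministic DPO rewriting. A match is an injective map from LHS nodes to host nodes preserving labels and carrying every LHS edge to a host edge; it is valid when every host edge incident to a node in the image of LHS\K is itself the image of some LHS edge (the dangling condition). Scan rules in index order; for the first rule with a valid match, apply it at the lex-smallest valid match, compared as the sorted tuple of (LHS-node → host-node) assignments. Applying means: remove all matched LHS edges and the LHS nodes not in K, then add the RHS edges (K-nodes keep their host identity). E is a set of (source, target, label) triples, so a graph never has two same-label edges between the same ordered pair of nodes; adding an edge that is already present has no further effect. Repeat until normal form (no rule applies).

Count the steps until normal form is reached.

Answer: 4

Derivation:
start.  V:10 E:9  edges: 0-q->2 1-q->2 2-q->3 4-p->0 4-p->7 4-p->9 5-p->4 7-q->5 9-q->5
1. fire R0 via {0↦6, 1↦4, 2↦5, 3↦7}  →  V:8 E:7  edges: 0-q->2 1-q->2 2-q->3 4-p->0 4-p->9 5-p->4 9-q->5
2. fire R0 via {0↦8, 1↦4, 2↦5, 3↦9}  →  V:6 E:5  edges: 0-q->2 1-q->2 2-q->3 4-p->0 5-p->4
3. fire R1 via {0↦4, 1↦5}  →  V:5 E:4  edges: 0-q->2 1-q->2 2-q->3 4-p->0
4. fire R1 via {0↦0, 1↦4}  →  V:4 E:3  edges: 0-q->2 1-q->2 2-q->3
halt: no rule applies after step 4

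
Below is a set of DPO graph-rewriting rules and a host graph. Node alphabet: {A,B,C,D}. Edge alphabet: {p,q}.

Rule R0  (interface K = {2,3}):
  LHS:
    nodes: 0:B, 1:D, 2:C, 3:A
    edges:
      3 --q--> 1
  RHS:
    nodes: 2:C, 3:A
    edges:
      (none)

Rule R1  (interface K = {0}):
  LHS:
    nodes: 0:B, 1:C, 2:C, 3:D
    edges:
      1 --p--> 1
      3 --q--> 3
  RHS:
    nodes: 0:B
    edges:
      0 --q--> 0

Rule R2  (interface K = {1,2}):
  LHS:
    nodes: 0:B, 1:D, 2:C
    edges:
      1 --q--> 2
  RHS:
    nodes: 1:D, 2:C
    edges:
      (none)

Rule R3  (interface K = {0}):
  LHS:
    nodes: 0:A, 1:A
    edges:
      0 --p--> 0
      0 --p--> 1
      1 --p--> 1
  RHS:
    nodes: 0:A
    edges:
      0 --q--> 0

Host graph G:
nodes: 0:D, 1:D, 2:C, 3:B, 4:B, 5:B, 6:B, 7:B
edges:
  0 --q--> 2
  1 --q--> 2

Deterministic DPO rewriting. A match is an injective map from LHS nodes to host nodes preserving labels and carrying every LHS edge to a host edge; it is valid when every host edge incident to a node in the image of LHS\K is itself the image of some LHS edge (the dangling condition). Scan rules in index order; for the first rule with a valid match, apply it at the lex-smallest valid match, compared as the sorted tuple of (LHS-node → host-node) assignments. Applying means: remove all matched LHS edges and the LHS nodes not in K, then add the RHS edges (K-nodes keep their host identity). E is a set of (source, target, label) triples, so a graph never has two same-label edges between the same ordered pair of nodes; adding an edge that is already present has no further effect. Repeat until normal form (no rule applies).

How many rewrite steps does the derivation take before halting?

initial: |V|=8 |E|=2  E = 0-q->2 1-q->2
step 1: apply R2 at {0↦3, 1↦0, 2↦2}  → |V|=7 |E|=1  E = 1-q->2
step 2: apply R2 at {0↦4, 1↦1, 2↦2}  → |V|=6 |E|=0  E = ∅
normal form: no rule applies after step 2

Answer: 2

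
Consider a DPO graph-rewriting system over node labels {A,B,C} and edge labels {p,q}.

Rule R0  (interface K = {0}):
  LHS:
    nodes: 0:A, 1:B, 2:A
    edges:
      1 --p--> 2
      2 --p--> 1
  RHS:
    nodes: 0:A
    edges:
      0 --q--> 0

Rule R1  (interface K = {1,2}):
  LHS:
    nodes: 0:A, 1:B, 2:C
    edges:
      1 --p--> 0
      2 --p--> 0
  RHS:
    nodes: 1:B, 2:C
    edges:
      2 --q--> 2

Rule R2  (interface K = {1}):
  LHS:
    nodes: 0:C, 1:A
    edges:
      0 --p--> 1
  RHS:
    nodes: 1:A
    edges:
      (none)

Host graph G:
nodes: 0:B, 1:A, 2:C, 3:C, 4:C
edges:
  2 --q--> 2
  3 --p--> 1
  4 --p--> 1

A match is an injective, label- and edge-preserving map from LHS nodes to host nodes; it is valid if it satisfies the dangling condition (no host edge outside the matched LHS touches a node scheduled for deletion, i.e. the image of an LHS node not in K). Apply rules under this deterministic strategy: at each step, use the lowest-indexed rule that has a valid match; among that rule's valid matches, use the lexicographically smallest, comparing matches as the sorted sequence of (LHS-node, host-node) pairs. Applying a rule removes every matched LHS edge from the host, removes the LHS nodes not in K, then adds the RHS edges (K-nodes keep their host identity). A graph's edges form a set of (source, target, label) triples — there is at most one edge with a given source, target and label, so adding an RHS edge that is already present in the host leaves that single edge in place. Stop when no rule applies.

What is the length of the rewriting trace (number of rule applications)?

[0] host  ⇒  5 nodes, 3 edges  {2-q->2 3-p->1 4-p->1}
[1] R2 @ {0↦3, 1↦1}  ⇒  4 nodes, 2 edges  {2-q->2 4-p->1}
[2] R2 @ {0↦4, 1↦1}  ⇒  3 nodes, 1 edges  {2-q->2}
final graph: no rule applies after step 2

Answer: 2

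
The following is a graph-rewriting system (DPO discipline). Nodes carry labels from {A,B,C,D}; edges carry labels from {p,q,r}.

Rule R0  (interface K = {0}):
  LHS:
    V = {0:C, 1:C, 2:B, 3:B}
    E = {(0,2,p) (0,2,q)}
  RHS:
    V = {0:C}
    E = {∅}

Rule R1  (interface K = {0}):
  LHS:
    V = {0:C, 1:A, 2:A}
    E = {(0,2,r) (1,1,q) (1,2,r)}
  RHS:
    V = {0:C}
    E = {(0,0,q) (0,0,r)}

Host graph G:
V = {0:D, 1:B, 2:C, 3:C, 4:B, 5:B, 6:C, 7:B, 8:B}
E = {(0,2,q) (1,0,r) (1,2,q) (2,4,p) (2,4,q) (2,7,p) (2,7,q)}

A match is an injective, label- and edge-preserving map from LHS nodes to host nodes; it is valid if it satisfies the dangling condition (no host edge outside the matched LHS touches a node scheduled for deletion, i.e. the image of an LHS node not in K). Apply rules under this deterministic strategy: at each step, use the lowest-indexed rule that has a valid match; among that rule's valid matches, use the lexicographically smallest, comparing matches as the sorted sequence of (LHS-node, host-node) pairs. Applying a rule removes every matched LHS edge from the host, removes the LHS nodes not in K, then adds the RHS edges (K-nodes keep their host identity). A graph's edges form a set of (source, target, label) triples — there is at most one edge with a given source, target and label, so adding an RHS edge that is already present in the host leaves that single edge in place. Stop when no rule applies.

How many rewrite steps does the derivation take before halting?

Answer: 2

Rewrite trace:
start.  V:9 E:7  edges: 0-q->2 1-r->0 1-q->2 2-p->4 2-q->4 2-p->7 2-q->7
1. fire R0 via {0↦2, 1↦3, 2↦4, 3↦5}  →  V:6 E:5  edges: 0-q->2 1-r->0 1-q->2 2-p->7 2-q->7
2. fire R0 via {0↦2, 1↦6, 2↦7, 3↦8}  →  V:3 E:3  edges: 0-q->2 1-r->0 1-q->2
final graph: no rule applies after step 2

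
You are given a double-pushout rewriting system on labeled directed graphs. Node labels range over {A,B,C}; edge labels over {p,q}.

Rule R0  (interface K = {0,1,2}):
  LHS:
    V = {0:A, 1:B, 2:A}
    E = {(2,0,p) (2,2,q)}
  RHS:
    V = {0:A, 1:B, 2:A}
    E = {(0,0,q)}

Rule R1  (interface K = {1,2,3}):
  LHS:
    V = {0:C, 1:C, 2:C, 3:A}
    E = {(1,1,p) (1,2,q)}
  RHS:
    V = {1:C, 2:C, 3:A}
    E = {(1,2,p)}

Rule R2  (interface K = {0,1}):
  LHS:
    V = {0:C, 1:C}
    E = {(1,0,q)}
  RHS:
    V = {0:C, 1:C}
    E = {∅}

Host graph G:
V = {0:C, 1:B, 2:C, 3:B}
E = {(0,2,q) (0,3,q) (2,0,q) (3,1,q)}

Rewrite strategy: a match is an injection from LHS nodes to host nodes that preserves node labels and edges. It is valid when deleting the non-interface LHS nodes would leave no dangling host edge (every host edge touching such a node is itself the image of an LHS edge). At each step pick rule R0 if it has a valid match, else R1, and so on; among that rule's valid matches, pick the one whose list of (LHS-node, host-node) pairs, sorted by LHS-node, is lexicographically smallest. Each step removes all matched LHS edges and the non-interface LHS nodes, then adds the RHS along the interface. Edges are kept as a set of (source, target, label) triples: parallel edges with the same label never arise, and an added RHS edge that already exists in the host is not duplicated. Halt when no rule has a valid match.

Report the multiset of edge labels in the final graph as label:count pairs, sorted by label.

Answer: q:2

Derivation:
initial: |V|=4 |E|=4  E = 0-q->2 0-q->3 2-q->0 3-q->1
step 1: apply R2 at {0↦0, 1↦2}  → |V|=4 |E|=3  E = 0-q->2 0-q->3 3-q->1
step 2: apply R2 at {0↦2, 1↦0}  → |V|=4 |E|=2  E = 0-q->3 3-q->1
normal form: no rule applies after step 2
NF edges: [(0, 3, 'q'), (3, 1, 'q')]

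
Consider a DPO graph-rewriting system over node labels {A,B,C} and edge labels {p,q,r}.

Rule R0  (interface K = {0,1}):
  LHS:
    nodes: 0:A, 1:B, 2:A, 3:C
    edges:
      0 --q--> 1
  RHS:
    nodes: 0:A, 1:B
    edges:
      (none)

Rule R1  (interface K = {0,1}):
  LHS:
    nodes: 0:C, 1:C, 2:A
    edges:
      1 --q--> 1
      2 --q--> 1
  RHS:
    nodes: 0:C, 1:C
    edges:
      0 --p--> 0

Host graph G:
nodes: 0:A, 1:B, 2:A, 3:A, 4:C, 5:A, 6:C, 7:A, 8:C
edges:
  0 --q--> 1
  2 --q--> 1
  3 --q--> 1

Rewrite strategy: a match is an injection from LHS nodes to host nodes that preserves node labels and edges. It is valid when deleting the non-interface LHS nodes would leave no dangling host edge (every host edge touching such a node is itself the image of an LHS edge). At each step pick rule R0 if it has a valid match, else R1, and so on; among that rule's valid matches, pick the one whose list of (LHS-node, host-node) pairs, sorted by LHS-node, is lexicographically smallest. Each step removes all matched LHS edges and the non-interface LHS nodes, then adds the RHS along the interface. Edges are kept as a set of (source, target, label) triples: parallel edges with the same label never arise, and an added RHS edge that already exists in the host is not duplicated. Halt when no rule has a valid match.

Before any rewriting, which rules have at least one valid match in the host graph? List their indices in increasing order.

R0: 18 valid matches — {0↦0, 1↦1, 2↦5, 3↦4}, {0↦0, 1↦1, 2↦5, 3↦6}, {0↦0, 1↦1, 2↦5, 3↦8} (+15 more)
R1: no valid match — LHS pattern not found

Answer: [R0]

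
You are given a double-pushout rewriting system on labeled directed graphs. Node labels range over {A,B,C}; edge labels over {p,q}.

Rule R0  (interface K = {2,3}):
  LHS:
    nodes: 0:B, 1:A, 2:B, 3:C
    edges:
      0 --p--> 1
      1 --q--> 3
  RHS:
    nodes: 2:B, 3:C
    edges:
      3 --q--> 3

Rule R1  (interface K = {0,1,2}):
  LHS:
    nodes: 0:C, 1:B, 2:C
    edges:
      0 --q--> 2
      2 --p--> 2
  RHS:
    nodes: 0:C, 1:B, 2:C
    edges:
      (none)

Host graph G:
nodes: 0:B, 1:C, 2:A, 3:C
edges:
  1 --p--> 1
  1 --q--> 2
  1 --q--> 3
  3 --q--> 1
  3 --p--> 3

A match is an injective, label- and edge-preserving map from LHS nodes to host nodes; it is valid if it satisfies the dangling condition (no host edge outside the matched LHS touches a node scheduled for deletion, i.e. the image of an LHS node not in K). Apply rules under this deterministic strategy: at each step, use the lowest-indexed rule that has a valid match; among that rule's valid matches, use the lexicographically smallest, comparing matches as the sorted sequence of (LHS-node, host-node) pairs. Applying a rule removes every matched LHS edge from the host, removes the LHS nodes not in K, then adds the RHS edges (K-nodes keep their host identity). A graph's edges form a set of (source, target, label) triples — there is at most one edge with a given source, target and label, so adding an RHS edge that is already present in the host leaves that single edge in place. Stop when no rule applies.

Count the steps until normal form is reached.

[0] host  ⇒  4 nodes, 5 edges  {1-p->1 1-q->2 1-q->3 3-q->1 3-p->3}
[1] R1 @ {0↦1, 1↦0, 2↦3}  ⇒  4 nodes, 3 edges  {1-p->1 1-q->2 3-q->1}
[2] R1 @ {0↦3, 1↦0, 2↦1}  ⇒  4 nodes, 1 edges  {1-q->2}
normal form: no rule applies after step 2

Answer: 2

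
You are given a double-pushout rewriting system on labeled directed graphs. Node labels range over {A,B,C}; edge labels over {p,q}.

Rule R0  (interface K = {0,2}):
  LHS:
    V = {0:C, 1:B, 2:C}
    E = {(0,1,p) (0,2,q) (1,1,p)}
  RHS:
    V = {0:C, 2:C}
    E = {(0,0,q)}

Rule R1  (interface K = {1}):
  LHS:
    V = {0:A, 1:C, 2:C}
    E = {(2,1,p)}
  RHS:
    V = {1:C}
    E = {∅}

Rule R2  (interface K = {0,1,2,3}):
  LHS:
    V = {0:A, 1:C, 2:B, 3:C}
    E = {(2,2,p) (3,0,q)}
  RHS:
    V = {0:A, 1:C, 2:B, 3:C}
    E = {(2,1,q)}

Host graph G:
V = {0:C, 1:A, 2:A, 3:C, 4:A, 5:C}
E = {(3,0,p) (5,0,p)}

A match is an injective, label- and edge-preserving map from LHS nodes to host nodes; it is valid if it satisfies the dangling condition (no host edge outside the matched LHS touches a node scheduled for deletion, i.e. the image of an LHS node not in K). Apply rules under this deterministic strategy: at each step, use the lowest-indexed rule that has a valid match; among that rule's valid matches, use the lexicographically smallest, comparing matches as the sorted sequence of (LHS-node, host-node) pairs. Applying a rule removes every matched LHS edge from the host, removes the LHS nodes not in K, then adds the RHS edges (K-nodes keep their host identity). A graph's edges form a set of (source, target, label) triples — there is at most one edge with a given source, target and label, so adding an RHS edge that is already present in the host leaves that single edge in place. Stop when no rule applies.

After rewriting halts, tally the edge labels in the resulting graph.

[0] host  ⇒  6 nodes, 2 edges  {3-p->0 5-p->0}
[1] R1 @ {0↦1, 1↦0, 2↦3}  ⇒  4 nodes, 1 edges  {5-p->0}
[2] R1 @ {0↦2, 1↦0, 2↦5}  ⇒  2 nodes, 0 edges  {∅}
final graph: no rule applies after step 2
NF edges: []

Answer: (no edges)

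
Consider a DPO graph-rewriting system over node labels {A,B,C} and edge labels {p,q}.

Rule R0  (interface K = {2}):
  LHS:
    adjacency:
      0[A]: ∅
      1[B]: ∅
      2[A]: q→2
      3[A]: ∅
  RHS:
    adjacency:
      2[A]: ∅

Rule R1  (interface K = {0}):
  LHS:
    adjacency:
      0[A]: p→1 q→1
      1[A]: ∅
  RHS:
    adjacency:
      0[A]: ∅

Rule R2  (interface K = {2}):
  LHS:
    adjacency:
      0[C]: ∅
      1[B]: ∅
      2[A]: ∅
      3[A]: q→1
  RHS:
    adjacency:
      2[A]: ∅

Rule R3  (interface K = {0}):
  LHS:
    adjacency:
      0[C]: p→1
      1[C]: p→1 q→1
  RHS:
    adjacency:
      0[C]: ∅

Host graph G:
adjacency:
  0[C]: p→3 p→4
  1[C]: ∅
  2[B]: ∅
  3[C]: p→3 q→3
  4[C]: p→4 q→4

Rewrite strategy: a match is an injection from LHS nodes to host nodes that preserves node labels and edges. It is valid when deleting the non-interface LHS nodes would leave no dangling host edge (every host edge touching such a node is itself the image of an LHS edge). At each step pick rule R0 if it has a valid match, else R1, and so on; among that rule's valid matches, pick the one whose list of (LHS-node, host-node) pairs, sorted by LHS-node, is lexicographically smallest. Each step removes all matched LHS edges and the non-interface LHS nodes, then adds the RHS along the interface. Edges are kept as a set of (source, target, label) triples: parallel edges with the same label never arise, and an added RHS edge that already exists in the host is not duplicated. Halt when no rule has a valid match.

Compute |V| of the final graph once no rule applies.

Answer: 3

Steps:
[0] host  ⇒  5 nodes, 6 edges  {0-p->3 0-p->4 3-p->3 3-q->3 4-p->4 4-q->4}
[1] R3 @ {0↦0, 1↦3}  ⇒  4 nodes, 3 edges  {0-p->4 4-p->4 4-q->4}
[2] R3 @ {0↦0, 1↦4}  ⇒  3 nodes, 0 edges  {∅}
halt: no rule applies after step 2
NF nodes: {0:C, 1:C, 2:B}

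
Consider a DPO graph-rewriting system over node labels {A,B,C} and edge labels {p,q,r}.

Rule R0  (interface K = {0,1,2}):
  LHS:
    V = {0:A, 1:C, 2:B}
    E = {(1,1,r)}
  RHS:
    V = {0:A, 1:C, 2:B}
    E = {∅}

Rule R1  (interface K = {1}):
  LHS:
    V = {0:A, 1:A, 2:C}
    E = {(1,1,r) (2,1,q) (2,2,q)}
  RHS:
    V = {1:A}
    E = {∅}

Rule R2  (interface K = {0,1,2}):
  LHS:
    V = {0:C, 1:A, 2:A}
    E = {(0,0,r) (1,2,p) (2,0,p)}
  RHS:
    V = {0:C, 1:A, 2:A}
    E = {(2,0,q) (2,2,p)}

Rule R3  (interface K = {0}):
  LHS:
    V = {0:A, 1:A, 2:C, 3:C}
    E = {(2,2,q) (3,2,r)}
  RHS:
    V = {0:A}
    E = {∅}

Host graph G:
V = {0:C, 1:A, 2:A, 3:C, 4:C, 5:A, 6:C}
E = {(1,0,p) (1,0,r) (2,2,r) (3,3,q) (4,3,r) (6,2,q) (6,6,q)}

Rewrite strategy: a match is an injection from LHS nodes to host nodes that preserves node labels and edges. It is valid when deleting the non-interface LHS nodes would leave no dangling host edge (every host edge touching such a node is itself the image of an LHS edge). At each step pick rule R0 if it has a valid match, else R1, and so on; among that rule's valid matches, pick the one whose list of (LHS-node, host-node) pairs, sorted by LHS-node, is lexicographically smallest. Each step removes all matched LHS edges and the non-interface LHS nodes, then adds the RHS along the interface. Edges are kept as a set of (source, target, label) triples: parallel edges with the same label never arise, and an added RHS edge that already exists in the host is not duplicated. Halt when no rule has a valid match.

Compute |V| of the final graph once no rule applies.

initial: |V|=7 |E|=7  E = 1-p->0 1-r->0 2-r->2 3-q->3 4-r->3 6-q->2 6-q->6
step 1: apply R1 at {0↦5, 1↦2, 2↦6}  → |V|=5 |E|=4  E = 1-p->0 1-r->0 3-q->3 4-r->3
step 2: apply R3 at {0↦1, 1↦2, 2↦3, 3↦4}  → |V|=2 |E|=2  E = 1-p->0 1-r->0
final graph: no rule applies after step 2
NF nodes: {0:C, 1:A}

Answer: 2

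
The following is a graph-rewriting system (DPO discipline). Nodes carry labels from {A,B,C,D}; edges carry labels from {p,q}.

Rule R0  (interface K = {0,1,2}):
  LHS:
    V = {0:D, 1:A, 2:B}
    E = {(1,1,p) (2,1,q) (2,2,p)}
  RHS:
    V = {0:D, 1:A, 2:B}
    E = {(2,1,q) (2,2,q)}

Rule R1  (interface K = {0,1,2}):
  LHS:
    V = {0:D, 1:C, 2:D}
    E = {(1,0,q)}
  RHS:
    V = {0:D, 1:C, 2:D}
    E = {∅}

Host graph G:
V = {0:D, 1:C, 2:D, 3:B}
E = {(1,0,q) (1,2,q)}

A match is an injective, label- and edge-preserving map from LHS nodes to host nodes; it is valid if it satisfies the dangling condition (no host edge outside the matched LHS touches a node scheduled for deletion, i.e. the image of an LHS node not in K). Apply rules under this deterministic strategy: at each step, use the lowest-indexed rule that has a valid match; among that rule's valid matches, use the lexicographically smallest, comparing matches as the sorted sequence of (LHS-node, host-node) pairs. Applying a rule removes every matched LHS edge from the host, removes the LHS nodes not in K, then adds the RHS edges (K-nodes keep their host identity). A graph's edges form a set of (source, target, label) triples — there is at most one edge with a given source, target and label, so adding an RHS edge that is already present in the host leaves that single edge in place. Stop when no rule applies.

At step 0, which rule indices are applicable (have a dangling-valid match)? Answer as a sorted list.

R0: no valid match — LHS pattern not found
R1: 2 valid matches — {0↦0, 1↦1, 2↦2}, {0↦2, 1↦1, 2↦0}

Answer: [R1]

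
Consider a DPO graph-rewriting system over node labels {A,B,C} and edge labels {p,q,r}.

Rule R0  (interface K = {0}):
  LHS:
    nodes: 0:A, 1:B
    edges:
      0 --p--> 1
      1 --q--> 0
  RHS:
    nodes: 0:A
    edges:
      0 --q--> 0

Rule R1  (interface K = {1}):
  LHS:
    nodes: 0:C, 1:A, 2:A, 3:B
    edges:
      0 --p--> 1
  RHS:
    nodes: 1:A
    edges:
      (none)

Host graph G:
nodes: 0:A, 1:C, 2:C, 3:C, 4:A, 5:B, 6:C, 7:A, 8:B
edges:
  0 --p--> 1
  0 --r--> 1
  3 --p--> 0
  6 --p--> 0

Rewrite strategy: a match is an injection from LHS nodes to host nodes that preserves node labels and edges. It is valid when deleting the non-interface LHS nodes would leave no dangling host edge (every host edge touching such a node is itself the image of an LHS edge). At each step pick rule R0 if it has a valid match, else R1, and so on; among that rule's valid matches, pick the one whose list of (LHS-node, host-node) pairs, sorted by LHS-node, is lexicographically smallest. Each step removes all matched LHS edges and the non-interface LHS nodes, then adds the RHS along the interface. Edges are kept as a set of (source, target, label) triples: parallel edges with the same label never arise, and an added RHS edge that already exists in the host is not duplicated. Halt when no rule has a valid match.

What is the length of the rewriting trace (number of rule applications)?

start.  V:9 E:4  edges: 0-p->1 0-r->1 3-p->0 6-p->0
1. fire R1 via {0↦3, 1↦0, 2↦4, 3↦5}  →  V:6 E:3  edges: 0-p->1 0-r->1 6-p->0
2. fire R1 via {0↦6, 1↦0, 2↦7, 3↦8}  →  V:3 E:2  edges: 0-p->1 0-r->1
halt: no rule applies after step 2

Answer: 2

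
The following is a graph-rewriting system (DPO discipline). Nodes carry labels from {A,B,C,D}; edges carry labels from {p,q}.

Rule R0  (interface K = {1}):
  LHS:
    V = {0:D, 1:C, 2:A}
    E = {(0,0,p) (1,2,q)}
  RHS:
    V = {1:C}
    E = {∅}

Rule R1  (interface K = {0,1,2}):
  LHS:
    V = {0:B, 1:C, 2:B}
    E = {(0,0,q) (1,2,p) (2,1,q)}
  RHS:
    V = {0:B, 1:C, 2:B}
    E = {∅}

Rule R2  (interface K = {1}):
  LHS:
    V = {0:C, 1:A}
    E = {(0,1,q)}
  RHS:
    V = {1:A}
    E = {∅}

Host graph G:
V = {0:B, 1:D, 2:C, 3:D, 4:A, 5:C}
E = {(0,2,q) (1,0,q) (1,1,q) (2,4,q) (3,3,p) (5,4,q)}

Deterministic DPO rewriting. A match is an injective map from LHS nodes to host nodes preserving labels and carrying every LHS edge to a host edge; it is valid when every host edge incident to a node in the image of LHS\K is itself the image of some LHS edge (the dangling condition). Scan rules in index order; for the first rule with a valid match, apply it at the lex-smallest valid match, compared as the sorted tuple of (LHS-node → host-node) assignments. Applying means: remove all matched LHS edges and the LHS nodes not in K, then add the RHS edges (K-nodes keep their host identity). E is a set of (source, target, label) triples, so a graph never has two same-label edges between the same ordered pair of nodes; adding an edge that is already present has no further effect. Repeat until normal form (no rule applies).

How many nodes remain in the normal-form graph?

Answer: 3

Steps:
initial: |V|=6 |E|=6  E = 0-q->2 1-q->0 1-q->1 2-q->4 3-p->3 5-q->4
step 1: apply R2 at {0↦5, 1↦4}  → |V|=5 |E|=5  E = 0-q->2 1-q->0 1-q->1 2-q->4 3-p->3
step 2: apply R0 at {0↦3, 1↦2, 2↦4}  → |V|=3 |E|=3  E = 0-q->2 1-q->0 1-q->1
halt: no rule applies after step 2
NF nodes: {0:B, 1:D, 2:C}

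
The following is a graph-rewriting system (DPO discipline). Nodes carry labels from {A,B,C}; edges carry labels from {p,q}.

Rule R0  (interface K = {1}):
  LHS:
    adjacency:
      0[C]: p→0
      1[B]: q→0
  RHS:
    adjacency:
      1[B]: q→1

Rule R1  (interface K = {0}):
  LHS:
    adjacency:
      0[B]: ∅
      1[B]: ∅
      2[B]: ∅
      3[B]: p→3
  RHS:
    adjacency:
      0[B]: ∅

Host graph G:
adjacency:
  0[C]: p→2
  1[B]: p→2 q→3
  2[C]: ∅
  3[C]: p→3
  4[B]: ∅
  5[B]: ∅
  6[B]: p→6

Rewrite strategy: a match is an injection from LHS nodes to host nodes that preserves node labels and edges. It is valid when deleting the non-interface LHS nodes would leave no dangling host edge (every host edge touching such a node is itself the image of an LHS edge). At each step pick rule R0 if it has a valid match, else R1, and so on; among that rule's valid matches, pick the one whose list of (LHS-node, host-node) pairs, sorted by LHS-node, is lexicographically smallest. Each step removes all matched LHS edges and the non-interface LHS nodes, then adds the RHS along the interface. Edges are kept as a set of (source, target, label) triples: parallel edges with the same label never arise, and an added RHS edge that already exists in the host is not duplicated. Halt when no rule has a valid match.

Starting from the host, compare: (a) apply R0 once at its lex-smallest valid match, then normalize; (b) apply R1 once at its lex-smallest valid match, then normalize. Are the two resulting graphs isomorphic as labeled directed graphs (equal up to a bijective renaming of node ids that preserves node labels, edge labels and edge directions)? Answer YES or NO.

branch R0-first: apply at {0↦3, 1↦1} → |E|=4, then 1 more step(s) → NF |V|=3 |E|=3 V={0:C, 1:B, 2:C} E=0-p->2 1-q->1 1-p->2
branch R1-first: apply at {0↦1, 1↦4, 2↦5, 3↦6} → |E|=4, then 1 more step(s) → NF |V|=3 |E|=3 V={0:C, 1:B, 2:C} E=0-p->2 1-q->1 1-p->2
graphs isomorphic (equal up to label-preserving node renaming)

Answer: YES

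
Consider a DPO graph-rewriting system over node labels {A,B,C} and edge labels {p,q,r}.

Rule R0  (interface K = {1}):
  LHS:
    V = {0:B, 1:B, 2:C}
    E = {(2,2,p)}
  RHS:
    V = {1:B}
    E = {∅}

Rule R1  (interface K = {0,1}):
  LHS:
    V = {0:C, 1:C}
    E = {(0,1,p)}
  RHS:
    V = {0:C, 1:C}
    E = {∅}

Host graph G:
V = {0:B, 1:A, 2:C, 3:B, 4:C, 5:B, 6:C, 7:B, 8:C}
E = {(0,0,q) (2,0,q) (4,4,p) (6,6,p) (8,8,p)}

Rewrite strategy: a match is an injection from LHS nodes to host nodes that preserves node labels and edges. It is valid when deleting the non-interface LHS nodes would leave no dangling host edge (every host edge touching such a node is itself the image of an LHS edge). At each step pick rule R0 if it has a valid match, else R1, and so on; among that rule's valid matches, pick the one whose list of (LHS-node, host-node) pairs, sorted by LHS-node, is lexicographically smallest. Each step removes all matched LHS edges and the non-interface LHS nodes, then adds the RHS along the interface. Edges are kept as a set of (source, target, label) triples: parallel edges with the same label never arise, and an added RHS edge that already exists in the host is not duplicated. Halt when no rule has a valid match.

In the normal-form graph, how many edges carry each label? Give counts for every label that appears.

initial: |V|=9 |E|=5  E = 0-q->0 2-q->0 4-p->4 6-p->6 8-p->8
step 1: apply R0 at {0↦3, 1↦0, 2↦4}  → |V|=7 |E|=4  E = 0-q->0 2-q->0 6-p->6 8-p->8
step 2: apply R0 at {0↦5, 1↦0, 2↦6}  → |V|=5 |E|=3  E = 0-q->0 2-q->0 8-p->8
step 3: apply R0 at {0↦7, 1↦0, 2↦8}  → |V|=3 |E|=2  E = 0-q->0 2-q->0
halt: no rule applies after step 3
NF edges: [(0, 0, 'q'), (2, 0, 'q')]

Answer: q:2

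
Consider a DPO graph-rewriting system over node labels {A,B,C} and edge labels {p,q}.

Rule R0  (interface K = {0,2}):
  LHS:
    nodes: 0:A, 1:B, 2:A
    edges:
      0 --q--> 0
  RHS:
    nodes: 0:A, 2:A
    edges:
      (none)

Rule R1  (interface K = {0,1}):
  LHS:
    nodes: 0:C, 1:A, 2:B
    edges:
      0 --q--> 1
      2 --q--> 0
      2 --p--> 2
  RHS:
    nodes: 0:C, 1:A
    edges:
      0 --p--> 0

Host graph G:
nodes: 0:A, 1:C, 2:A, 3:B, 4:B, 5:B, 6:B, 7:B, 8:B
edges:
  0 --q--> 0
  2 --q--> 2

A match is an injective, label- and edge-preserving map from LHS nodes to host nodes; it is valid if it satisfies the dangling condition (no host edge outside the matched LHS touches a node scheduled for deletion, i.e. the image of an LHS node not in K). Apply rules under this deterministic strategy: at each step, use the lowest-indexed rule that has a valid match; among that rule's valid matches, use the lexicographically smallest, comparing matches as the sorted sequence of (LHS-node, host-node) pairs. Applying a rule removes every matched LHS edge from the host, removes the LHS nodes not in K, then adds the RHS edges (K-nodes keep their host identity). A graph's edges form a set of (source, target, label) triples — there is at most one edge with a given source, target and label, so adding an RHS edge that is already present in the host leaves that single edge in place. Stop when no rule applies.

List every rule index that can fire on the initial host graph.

R0: 12 valid matches — {0↦0, 1↦3, 2↦2}, {0↦0, 1↦4, 2↦2}, {0↦0, 1↦5, 2↦2} (+9 more)
R1: no valid match — LHS pattern not found

Answer: [R0]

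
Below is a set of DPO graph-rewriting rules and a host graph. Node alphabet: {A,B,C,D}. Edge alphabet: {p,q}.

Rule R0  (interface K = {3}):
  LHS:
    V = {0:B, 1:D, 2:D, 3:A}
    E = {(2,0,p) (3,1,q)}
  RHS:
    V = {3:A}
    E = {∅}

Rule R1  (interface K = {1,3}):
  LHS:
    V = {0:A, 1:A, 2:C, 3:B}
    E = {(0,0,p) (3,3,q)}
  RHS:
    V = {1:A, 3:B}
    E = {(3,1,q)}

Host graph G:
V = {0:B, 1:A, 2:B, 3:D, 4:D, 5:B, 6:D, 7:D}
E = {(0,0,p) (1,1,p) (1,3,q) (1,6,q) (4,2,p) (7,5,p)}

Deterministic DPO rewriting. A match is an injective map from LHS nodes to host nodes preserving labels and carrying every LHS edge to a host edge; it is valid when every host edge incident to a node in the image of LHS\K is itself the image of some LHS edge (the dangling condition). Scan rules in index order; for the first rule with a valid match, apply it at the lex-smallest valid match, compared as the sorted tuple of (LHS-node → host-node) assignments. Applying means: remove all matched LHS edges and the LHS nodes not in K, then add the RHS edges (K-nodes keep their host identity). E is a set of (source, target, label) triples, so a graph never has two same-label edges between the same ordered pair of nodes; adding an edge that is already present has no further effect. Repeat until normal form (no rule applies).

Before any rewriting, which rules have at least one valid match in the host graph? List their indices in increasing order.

R0: 4 valid matches — {0↦2, 1↦3, 2↦4, 3↦1}, {0↦2, 1↦6, 2↦4, 3↦1}, {0↦5, 1↦3, 2↦7, 3↦1} (+1 more)
R1: no valid match — LHS pattern not found

Answer: [R0]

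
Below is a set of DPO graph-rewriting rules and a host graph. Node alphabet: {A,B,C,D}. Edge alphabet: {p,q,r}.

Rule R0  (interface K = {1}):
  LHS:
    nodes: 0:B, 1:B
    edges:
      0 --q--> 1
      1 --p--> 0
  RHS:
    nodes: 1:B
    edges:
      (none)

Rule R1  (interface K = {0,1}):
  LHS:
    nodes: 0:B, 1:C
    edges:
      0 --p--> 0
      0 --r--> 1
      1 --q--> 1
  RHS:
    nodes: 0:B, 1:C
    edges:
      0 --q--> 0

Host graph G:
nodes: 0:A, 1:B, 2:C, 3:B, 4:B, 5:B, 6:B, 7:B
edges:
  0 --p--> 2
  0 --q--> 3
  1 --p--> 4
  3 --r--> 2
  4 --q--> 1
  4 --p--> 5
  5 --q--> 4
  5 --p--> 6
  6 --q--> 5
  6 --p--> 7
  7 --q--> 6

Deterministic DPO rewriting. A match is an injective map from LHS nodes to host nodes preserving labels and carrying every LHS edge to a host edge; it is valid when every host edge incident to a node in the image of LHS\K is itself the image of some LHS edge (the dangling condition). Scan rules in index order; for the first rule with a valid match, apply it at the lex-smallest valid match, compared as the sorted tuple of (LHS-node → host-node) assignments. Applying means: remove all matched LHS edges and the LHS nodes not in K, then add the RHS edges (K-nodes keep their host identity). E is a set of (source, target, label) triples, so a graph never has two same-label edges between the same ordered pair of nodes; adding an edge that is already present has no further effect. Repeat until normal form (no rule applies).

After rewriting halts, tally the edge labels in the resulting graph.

initial: |V|=8 |E|=11  E = 0-p->2 0-q->3 1-p->4 3-r->2 4-q->1 4-p->5 5-q->4 5-p->6 6-q->5 6-p->7 7-q->6
step 1: apply R0 at {0↦7, 1↦6}  → |V|=7 |E|=9  E = 0-p->2 0-q->3 1-p->4 3-r->2 4-q->1 4-p->5 5-q->4 5-p->6 6-q->5
step 2: apply R0 at {0↦6, 1↦5}  → |V|=6 |E|=7  E = 0-p->2 0-q->3 1-p->4 3-r->2 4-q->1 4-p->5 5-q->4
step 3: apply R0 at {0↦5, 1↦4}  → |V|=5 |E|=5  E = 0-p->2 0-q->3 1-p->4 3-r->2 4-q->1
step 4: apply R0 at {0↦4, 1↦1}  → |V|=4 |E|=3  E = 0-p->2 0-q->3 3-r->2
final graph: no rule applies after step 4
NF edges: [(0, 2, 'p'), (0, 3, 'q'), (3, 2, 'r')]

Answer: p:1 q:1 r:1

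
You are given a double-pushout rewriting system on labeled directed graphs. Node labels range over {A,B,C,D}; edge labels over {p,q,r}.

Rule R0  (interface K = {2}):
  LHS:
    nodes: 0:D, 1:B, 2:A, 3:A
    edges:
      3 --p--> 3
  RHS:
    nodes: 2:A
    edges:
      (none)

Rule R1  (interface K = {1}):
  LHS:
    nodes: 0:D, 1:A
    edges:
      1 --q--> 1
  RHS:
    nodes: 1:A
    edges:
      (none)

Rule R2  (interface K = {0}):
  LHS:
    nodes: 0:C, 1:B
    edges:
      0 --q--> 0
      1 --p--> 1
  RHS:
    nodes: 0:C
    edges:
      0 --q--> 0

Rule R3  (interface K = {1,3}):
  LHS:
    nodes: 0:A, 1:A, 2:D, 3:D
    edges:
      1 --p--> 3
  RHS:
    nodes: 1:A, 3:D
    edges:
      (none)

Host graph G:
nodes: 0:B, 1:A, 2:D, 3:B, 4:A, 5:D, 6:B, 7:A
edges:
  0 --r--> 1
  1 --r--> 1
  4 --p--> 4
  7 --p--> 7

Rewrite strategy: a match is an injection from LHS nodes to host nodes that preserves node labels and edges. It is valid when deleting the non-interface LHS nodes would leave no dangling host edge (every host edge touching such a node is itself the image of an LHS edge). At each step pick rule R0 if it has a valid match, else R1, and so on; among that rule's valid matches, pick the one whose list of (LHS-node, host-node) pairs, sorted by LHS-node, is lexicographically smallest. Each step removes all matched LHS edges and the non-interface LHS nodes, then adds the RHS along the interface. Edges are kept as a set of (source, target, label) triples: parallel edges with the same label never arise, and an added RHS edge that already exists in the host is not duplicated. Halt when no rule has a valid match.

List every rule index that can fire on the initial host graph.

Answer: [R0]

Derivation:
R0: 16 valid matches — {0↦2, 1↦3, 2↦1, 3↦4}, {0↦2, 1↦3, 2↦1, 3↦7}, {0↦2, 1↦3, 2↦4, 3↦7} (+13 more)
R1: no valid match — LHS pattern not found
R2: no valid match — LHS pattern not found
R3: no valid match — LHS pattern not found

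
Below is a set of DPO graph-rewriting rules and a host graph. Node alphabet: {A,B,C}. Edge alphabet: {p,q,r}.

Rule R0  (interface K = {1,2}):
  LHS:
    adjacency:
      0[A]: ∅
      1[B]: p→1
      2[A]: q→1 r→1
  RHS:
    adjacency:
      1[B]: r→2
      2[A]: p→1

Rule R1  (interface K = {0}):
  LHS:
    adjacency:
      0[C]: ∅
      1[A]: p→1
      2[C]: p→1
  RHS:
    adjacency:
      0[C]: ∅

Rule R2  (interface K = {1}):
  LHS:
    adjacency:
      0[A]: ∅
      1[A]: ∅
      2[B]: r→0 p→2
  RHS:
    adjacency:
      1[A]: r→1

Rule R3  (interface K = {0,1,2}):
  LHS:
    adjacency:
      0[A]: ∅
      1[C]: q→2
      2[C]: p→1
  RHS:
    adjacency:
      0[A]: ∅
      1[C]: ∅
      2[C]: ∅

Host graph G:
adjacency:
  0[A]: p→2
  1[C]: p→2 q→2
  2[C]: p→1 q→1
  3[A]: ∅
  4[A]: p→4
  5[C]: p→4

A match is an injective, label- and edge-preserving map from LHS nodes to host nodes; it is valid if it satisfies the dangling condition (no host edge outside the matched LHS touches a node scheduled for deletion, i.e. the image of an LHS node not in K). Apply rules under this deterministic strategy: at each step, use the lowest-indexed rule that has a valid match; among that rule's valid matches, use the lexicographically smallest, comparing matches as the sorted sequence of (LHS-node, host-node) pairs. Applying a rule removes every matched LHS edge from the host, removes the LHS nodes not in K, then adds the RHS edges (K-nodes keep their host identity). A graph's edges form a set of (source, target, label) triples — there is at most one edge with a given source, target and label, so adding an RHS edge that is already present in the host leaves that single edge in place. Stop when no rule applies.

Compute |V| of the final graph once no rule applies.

Answer: 4

Derivation:
start.  V:6 E:7  edges: 0-p->2 1-p->2 1-q->2 2-p->1 2-q->1 4-p->4 5-p->4
1. fire R1 via {0↦1, 1↦4, 2↦5}  →  V:4 E:5  edges: 0-p->2 1-p->2 1-q->2 2-p->1 2-q->1
2. fire R3 via {0↦0, 1↦1, 2↦2}  →  V:4 E:3  edges: 0-p->2 1-p->2 2-q->1
3. fire R3 via {0↦0, 1↦2, 2↦1}  →  V:4 E:1  edges: 0-p->2
final graph: no rule applies after step 3
NF nodes: {0:A, 1:C, 2:C, 3:A}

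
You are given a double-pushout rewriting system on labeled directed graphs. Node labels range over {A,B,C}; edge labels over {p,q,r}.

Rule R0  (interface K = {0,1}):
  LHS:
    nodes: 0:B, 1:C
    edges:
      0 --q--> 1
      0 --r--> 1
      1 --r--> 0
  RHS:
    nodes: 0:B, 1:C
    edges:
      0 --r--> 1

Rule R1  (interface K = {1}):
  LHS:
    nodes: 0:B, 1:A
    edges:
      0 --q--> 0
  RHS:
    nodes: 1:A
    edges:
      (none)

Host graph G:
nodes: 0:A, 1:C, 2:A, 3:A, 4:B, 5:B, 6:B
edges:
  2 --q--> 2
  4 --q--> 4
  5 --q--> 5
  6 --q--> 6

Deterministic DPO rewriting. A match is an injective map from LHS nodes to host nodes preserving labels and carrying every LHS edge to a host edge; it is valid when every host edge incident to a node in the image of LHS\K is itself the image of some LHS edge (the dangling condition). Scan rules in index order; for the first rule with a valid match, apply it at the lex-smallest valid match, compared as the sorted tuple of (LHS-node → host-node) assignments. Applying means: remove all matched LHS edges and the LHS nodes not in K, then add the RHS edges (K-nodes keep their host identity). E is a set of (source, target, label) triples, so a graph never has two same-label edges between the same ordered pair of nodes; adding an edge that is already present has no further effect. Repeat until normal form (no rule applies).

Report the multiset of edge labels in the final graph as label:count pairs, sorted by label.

start.  V:7 E:4  edges: 2-q->2 4-q->4 5-q->5 6-q->6
1. fire R1 via {0↦4, 1↦0}  →  V:6 E:3  edges: 2-q->2 5-q->5 6-q->6
2. fire R1 via {0↦5, 1↦0}  →  V:5 E:2  edges: 2-q->2 6-q->6
3. fire R1 via {0↦6, 1↦0}  →  V:4 E:1  edges: 2-q->2
final graph: no rule applies after step 3
NF edges: [(2, 2, 'q')]

Answer: q:1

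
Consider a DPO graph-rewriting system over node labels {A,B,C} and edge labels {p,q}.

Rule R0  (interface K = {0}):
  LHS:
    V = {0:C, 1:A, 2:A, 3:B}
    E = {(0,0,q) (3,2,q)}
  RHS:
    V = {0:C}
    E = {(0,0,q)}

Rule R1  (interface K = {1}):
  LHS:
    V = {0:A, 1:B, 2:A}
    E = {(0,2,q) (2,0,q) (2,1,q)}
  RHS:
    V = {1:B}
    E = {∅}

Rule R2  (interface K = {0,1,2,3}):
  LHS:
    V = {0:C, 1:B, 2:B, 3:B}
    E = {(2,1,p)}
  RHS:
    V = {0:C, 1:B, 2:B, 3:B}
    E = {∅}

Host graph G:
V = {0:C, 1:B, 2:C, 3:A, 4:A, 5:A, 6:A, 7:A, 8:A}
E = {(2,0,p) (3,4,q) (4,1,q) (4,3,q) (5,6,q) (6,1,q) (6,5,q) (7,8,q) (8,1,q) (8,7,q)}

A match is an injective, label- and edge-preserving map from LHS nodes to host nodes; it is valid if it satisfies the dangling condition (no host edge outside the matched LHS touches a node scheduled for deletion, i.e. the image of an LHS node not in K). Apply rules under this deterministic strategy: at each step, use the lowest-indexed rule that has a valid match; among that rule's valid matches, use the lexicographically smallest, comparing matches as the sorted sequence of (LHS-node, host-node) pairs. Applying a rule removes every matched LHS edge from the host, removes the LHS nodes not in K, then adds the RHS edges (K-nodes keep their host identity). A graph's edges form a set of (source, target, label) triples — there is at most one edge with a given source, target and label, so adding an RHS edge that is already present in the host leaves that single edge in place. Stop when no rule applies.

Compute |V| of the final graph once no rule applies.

Answer: 3

Rewrite trace:
[0] host  ⇒  9 nodes, 10 edges  {2-p->0 3-q->4 4-q->1 4-q->3 5-q->6 6-q->1 6-q->5 7-q->8 8-q->1 8-q->7}
[1] R1 @ {0↦3, 1↦1, 2↦4}  ⇒  7 nodes, 7 edges  {2-p->0 5-q->6 6-q->1 6-q->5 7-q->8 8-q->1 8-q->7}
[2] R1 @ {0↦5, 1↦1, 2↦6}  ⇒  5 nodes, 4 edges  {2-p->0 7-q->8 8-q->1 8-q->7}
[3] R1 @ {0↦7, 1↦1, 2↦8}  ⇒  3 nodes, 1 edges  {2-p->0}
final graph: no rule applies after step 3
NF nodes: {0:C, 1:B, 2:C}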